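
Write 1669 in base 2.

Using repeated division by 2:
1669 ÷ 2 = 834 remainder 1
834 ÷ 2 = 417 remainder 0
417 ÷ 2 = 208 remainder 1
208 ÷ 2 = 104 remainder 0
104 ÷ 2 = 52 remainder 0
52 ÷ 2 = 26 remainder 0
26 ÷ 2 = 13 remainder 0
13 ÷ 2 = 6 remainder 1
6 ÷ 2 = 3 remainder 0
3 ÷ 2 = 1 remainder 1
1 ÷ 2 = 0 remainder 1
Reading remainders bottom to top: 11010000101



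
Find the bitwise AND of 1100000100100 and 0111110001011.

AND: 1 only when both bits are 1
  1100000100100
& 0111110001011
---------------
  0100000000000
Decimal: 6180 & 3979 = 2048



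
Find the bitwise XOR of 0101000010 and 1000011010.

XOR: 1 when bits differ
  0101000010
^ 1000011010
------------
  1101011000
Decimal: 322 ^ 538 = 856



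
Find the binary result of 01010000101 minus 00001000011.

Method 1 - Direct subtraction (column by column from the right: bit − bit − borrow-in; if negative, add 2 and borrow 1 from the next column):
borrow: 00010000100
        01010000101
-       00001000011
-------------------
        01001000010

Method 2 - Add two's complement:
Two's complement of 00001000011: invert → 11110111100, add 1 → 11110111101
  01010000101
+ 11110111101
-------------
 101001000010  (end carry out of the top bit = 1)
Discarding the end carry: 01001000010
Decimal check:
  01010000101 = 512 + 128 + 4 + 1 = 645
  00001000011 = 64 + 2 + 1 = 67
  645 - 67 = 578, and 01001000010 = 512 + 64 + 2 = 578 ✓



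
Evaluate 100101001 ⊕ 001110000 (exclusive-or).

XOR: 1 when bits differ
  100101001
^ 001110000
-----------
  101011001
Decimal: 297 ^ 112 = 345



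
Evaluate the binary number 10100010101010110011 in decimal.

Sum of powers of 2 for each 1-bit:
2^0 + 2^1 + 2^4 + 2^5 + 2^7 + 2^9 + 2^11 + 2^13 + 2^17 + 2^19
= 1 + 2 + 16 + 32 + 128 + 512 + 2048 + 8192 + 131072 + 524288
= 666291



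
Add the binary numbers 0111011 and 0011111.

Add column by column from the right: bit + bit + carry-in; write the sum mod 2, carry 1 when the sum is 2 or 3.
carry:  1111110
        0111011
+       0011111
---------------
       01011010
(the carry out of the leftmost column, 0, becomes the leading bit)
Decimal check:
  0111011 = 32 + 16 + 8 + 2 + 1 = 59
  0011111 = 16 + 8 + 4 + 2 + 1 = 31
  59 + 31 = 90, and 01011010 = 64 + 16 + 8 + 2 = 90 ✓



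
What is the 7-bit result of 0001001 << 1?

Original: 0001001 (decimal 9)
Shift left by 1 position
Append 1 zero on the right
Result: 0010010 (decimal 18)
Equivalent: 9 << 1 = 9 × 2^1 = 18



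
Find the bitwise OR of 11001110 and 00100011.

OR: 1 when either bit is 1
  11001110
| 00100011
----------
  11101111
Decimal: 206 | 35 = 239



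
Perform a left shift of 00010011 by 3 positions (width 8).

Original: 00010011 (decimal 19)
Shift left by 3 positions
Append 3 zeros on the right
Result: 10011000 (decimal 152)
Equivalent: 19 << 3 = 19 × 2^3 = 152



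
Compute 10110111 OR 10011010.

OR: 1 when either bit is 1
  10110111
| 10011010
----------
  10111111
Decimal: 183 | 154 = 191



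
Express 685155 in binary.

Using repeated division by 2:
685155 ÷ 2 = 342577 remainder 1
342577 ÷ 2 = 171288 remainder 1
171288 ÷ 2 = 85644 remainder 0
85644 ÷ 2 = 42822 remainder 0
42822 ÷ 2 = 21411 remainder 0
21411 ÷ 2 = 10705 remainder 1
10705 ÷ 2 = 5352 remainder 1
5352 ÷ 2 = 2676 remainder 0
2676 ÷ 2 = 1338 remainder 0
1338 ÷ 2 = 669 remainder 0
669 ÷ 2 = 334 remainder 1
334 ÷ 2 = 167 remainder 0
167 ÷ 2 = 83 remainder 1
83 ÷ 2 = 41 remainder 1
41 ÷ 2 = 20 remainder 1
20 ÷ 2 = 10 remainder 0
10 ÷ 2 = 5 remainder 0
5 ÷ 2 = 2 remainder 1
2 ÷ 2 = 1 remainder 0
1 ÷ 2 = 0 remainder 1
Reading remainders bottom to top: 10100111010001100011



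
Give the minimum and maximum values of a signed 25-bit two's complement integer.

For 25-bit two's complement:
Minimum: -2^24 = -16777216
Maximum: 2^24 - 1 = 16777215



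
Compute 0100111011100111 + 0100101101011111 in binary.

Add column by column from the right: bit + bit + carry-in; write the sum mod 2, carry 1 when the sum is 2 or 3.
carry:  1001111111111110
        0100111011100111
+       0100101101011111
------------------------
       01001101001000110
(the carry out of the leftmost column, 0, becomes the leading bit)
Decimal check:
  0100111011100111 = 16384 + 2048 + 1024 + 512 + 128 + 64 + 32 + 4 + 2 + 1 = 20199
  0100101101011111 = 16384 + 2048 + 512 + 256 + 64 + 16 + 8 + 4 + 2 + 1 = 19295
  20199 + 19295 = 39494, and 01001101001000110 = 32768 + 4096 + 2048 + 512 + 64 + 4 + 2 = 39494 ✓



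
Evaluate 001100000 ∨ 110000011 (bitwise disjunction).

OR: 1 when either bit is 1
  001100000
| 110000011
-----------
  111100011
Decimal: 96 | 387 = 483



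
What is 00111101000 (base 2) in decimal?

Sum of powers of 2 for each 1-bit:
2^3 + 2^5 + 2^6 + 2^7 + 2^8
= 8 + 32 + 64 + 128 + 256
= 488



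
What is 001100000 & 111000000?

AND: 1 only when both bits are 1
  001100000
& 111000000
-----------
  001000000
Decimal: 96 & 448 = 64



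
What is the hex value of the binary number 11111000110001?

Group into 4-bit nibbles from right:
  0011 = 3
  1110 = E
  0011 = 3
  0001 = 1
Result: 3E31



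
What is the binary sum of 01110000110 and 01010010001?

Add column by column from the right: bit + bit + carry-in; write the sum mod 2, carry 1 when the sum is 2 or 3.
carry:  11100000000
        01110000110
+       01010010001
-------------------
       011000010111
(the carry out of the leftmost column, 0, becomes the leading bit)
Decimal check:
  01110000110 = 512 + 256 + 128 + 4 + 2 = 902
  01010010001 = 512 + 128 + 16 + 1 = 657
  902 + 657 = 1559, and 011000010111 = 1024 + 512 + 16 + 4 + 2 + 1 = 1559 ✓



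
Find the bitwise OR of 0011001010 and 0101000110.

OR: 1 when either bit is 1
  0011001010
| 0101000110
------------
  0111001110
Decimal: 202 | 326 = 462



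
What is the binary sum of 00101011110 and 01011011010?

Add column by column from the right: bit + bit + carry-in; write the sum mod 2, carry 1 when the sum is 2 or 3.
carry:  11110111100
        00101011110
+       01011011010
-------------------
       010000111000
(the carry out of the leftmost column, 0, becomes the leading bit)
Decimal check:
  00101011110 = 256 + 64 + 16 + 8 + 4 + 2 = 350
  01011011010 = 512 + 128 + 64 + 16 + 8 + 2 = 730
  350 + 730 = 1080, and 010000111000 = 1024 + 32 + 16 + 8 = 1080 ✓



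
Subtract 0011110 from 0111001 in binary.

Method 1 - Direct subtraction (column by column from the right: bit − bit − borrow-in; if negative, add 2 and borrow 1 from the next column):
borrow: 0111100
        0111001
-       0011110
---------------
        0011011

Method 2 - Add two's complement:
Two's complement of 0011110: invert → 1100001, add 1 → 1100010
  0111001
+ 1100010
---------
 10011011  (end carry out of the top bit = 1)
Discarding the end carry: 0011011
Decimal check:
  0111001 = 32 + 16 + 8 + 1 = 57
  0011110 = 16 + 8 + 4 + 2 = 30
  57 - 30 = 27, and 0011011 = 16 + 8 + 2 + 1 = 27 ✓



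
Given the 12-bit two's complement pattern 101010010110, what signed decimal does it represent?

Binary: 101010010110
Sign bit: 1 (negative)
Invert: 010101101001
Add 1:  010101101010
Magnitude: 010101101010 = 1024 + 256 + 64 + 32 + 8 + 2 = 1386
Value: -1386



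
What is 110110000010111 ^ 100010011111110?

XOR: 1 when bits differ
  110110000010111
^ 100010011111110
-----------------
  010100011101001
Decimal: 27671 ^ 17662 = 10473



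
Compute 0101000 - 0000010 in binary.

Method 1 - Direct subtraction (column by column from the right: bit − bit − borrow-in; if negative, add 2 and borrow 1 from the next column):
borrow: 0001100
        0101000
-       0000010
---------------
        0100110

Method 2 - Add two's complement:
Two's complement of 0000010: invert → 1111101, add 1 → 1111110
  0101000
+ 1111110
---------
 10100110  (end carry out of the top bit = 1)
Discarding the end carry: 0100110
Decimal check:
  0101000 = 32 + 8 = 40
  0000010 = 2
  40 - 2 = 38, and 0100110 = 32 + 4 + 2 = 38 ✓



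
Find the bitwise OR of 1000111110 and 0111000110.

OR: 1 when either bit is 1
  1000111110
| 0111000110
------------
  1111111110
Decimal: 574 | 454 = 1022



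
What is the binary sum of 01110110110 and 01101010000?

Add column by column from the right: bit + bit + carry-in; write the sum mod 2, carry 1 when the sum is 2 or 3.
carry:  11111100000
        01110110110
+       01101010000
-------------------
       011100000110
(the carry out of the leftmost column, 0, becomes the leading bit)
Decimal check:
  01110110110 = 512 + 256 + 128 + 32 + 16 + 4 + 2 = 950
  01101010000 = 512 + 256 + 64 + 16 = 848
  950 + 848 = 1798, and 011100000110 = 1024 + 512 + 256 + 4 + 2 = 1798 ✓



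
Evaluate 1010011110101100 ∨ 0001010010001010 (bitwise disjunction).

OR: 1 when either bit is 1
  1010011110101100
| 0001010010001010
------------------
  1011011110101110
Decimal: 42924 | 5258 = 47022



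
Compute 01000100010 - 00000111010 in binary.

Method 1 - Direct subtraction (column by column from the right: bit − bit − borrow-in; if negative, add 2 and borrow 1 from the next column):
borrow: 01111110000
        01000100010
-       00000111010
-------------------
        00111101000

Method 2 - Add two's complement:
Two's complement of 00000111010: invert → 11111000101, add 1 → 11111000110
  01000100010
+ 11111000110
-------------
 100111101000  (end carry out of the top bit = 1)
Discarding the end carry: 00111101000
Decimal check:
  01000100010 = 512 + 32 + 2 = 546
  00000111010 = 32 + 16 + 8 + 2 = 58
  546 - 58 = 488, and 00111101000 = 256 + 128 + 64 + 32 + 8 = 488 ✓



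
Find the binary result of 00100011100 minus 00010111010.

Method 1 - Direct subtraction (column by column from the right: bit − bit − borrow-in; if negative, add 2 and borrow 1 from the next column):
borrow: 00111000100
        00100011100
-       00010111010
-------------------
        00001100010

Method 2 - Add two's complement:
Two's complement of 00010111010: invert → 11101000101, add 1 → 11101000110
  00100011100
+ 11101000110
-------------
 100001100010  (end carry out of the top bit = 1)
Discarding the end carry: 00001100010
Decimal check:
  00100011100 = 256 + 16 + 8 + 4 = 284
  00010111010 = 128 + 32 + 16 + 8 + 2 = 186
  284 - 186 = 98, and 00001100010 = 64 + 32 + 2 = 98 ✓



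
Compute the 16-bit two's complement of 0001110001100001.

Original: 0001110001100001
Step 1 - Invert all bits: 1110001110011110
Step 2 - Add 1: 1110001110011111
Verification: 0001110001100001 + 1110001110011111 = 10000000000000000; discarding the end carry (carry out of the top bit) leaves the 16-bit value 0000000000000000, as required for x + (-x)



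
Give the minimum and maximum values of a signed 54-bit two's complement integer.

For 54-bit two's complement:
Minimum: -2^53 = -9007199254740992
Maximum: 2^53 - 1 = 9007199254740991



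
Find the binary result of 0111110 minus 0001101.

Method 1 - Direct subtraction (column by column from the right: bit − bit − borrow-in; if negative, add 2 and borrow 1 from the next column):
borrow: 0000010
        0111110
-       0001101
---------------
        0110001

Method 2 - Add two's complement:
Two's complement of 0001101: invert → 1110010, add 1 → 1110011
  0111110
+ 1110011
---------
 10110001  (end carry out of the top bit = 1)
Discarding the end carry: 0110001
Decimal check:
  0111110 = 32 + 16 + 8 + 4 + 2 = 62
  0001101 = 8 + 4 + 1 = 13
  62 - 13 = 49, and 0110001 = 32 + 16 + 1 = 49 ✓



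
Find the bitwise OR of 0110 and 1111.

OR: 1 when either bit is 1
  0110
| 1111
------
  1111
Decimal: 6 | 15 = 15



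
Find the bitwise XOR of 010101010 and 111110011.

XOR: 1 when bits differ
  010101010
^ 111110011
-----------
  101011001
Decimal: 170 ^ 499 = 345



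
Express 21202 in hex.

Using repeated division by 16 (digits 10–15 are A–F):
21202 ÷ 16 = 1325 remainder 2
1325 ÷ 16 = 82 remainder 13 (D)
82 ÷ 16 = 5 remainder 2
5 ÷ 16 = 0 remainder 5
Reading remainders bottom to top: 52D2



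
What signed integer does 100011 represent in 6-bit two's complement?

Binary: 100011
Sign bit: 1 (negative)
Invert: 011100
Add 1:  011101
Magnitude: 011101 = 16 + 8 + 4 + 1 = 29
Value: -29



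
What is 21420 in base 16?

Using repeated division by 16 (digits 10–15 are A–F):
21420 ÷ 16 = 1338 remainder 12 (C)
1338 ÷ 16 = 83 remainder 10 (A)
83 ÷ 16 = 5 remainder 3
5 ÷ 16 = 0 remainder 5
Reading remainders bottom to top: 53AC



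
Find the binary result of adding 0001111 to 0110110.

Add column by column from the right: bit + bit + carry-in; write the sum mod 2, carry 1 when the sum is 2 or 3.
carry:  1111100
        0001111
+       0110110
---------------
       01000101
(the carry out of the leftmost column, 0, becomes the leading bit)
Decimal check:
  0001111 = 8 + 4 + 2 + 1 = 15
  0110110 = 32 + 16 + 4 + 2 = 54
  15 + 54 = 69, and 01000101 = 64 + 4 + 1 = 69 ✓



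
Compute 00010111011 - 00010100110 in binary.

Method 1 - Direct subtraction (column by column from the right: bit − bit − borrow-in; if negative, add 2 and borrow 1 from the next column):
borrow: 00000001000
        00010111011
-       00010100110
-------------------
        00000010101

Method 2 - Add two's complement:
Two's complement of 00010100110: invert → 11101011001, add 1 → 11101011010
  00010111011
+ 11101011010
-------------
 100000010101  (end carry out of the top bit = 1)
Discarding the end carry: 00000010101
Decimal check:
  00010111011 = 128 + 32 + 16 + 8 + 2 + 1 = 187
  00010100110 = 128 + 32 + 4 + 2 = 166
  187 - 166 = 21, and 00000010101 = 16 + 4 + 1 = 21 ✓



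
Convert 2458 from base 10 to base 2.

Using repeated division by 2:
2458 ÷ 2 = 1229 remainder 0
1229 ÷ 2 = 614 remainder 1
614 ÷ 2 = 307 remainder 0
307 ÷ 2 = 153 remainder 1
153 ÷ 2 = 76 remainder 1
76 ÷ 2 = 38 remainder 0
38 ÷ 2 = 19 remainder 0
19 ÷ 2 = 9 remainder 1
9 ÷ 2 = 4 remainder 1
4 ÷ 2 = 2 remainder 0
2 ÷ 2 = 1 remainder 0
1 ÷ 2 = 0 remainder 1
Reading remainders bottom to top: 100110011010



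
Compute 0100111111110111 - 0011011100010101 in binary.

Method 1 - Direct subtraction (column by column from the right: bit − bit − borrow-in; if negative, add 2 and borrow 1 from the next column):
borrow: 0110000000000000
        0100111111110111
-       0011011100010101
------------------------
        0001100011100010

Method 2 - Add two's complement:
Two's complement of 0011011100010101: invert → 1100100011101010, add 1 → 1100100011101011
  0100111111110111
+ 1100100011101011
------------------
 10001100011100010  (end carry out of the top bit = 1)
Discarding the end carry: 0001100011100010
Decimal check:
  0100111111110111 = 16384 + 2048 + 1024 + 512 + 256 + 128 + 64 + 32 + 16 + 4 + 2 + 1 = 20471
  0011011100010101 = 8192 + 4096 + 1024 + 512 + 256 + 16 + 4 + 1 = 14101
  20471 - 14101 = 6370, and 0001100011100010 = 4096 + 2048 + 128 + 64 + 32 + 2 = 6370 ✓



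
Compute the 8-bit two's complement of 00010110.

Original: 00010110
Step 1 - Invert all bits: 11101001
Step 2 - Add 1: 11101010
Verification: 00010110 + 11101010 = 100000000; discarding the end carry (carry out of the top bit) leaves the 8-bit value 00000000, as required for x + (-x)



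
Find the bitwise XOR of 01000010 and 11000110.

XOR: 1 when bits differ
  01000010
^ 11000110
----------
  10000100
Decimal: 66 ^ 198 = 132



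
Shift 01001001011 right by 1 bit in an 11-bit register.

Original: 01001001011 (decimal 587)
Shift right by 1 position
Drop the 1 low bit; fill with zero on the left
Result: 00100100101 (decimal 293)
Equivalent: 587 >> 1 = 587 ÷ 2^1 = 293



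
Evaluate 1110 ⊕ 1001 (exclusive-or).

XOR: 1 when bits differ
  1110
^ 1001
------
  0111
Decimal: 14 ^ 9 = 7



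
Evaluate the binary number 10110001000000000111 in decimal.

Sum of powers of 2 for each 1-bit:
2^0 + 2^1 + 2^2 + 2^12 + 2^16 + 2^17 + 2^19
= 1 + 2 + 4 + 4096 + 65536 + 131072 + 524288
= 724999



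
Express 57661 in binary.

Using repeated division by 2:
57661 ÷ 2 = 28830 remainder 1
28830 ÷ 2 = 14415 remainder 0
14415 ÷ 2 = 7207 remainder 1
7207 ÷ 2 = 3603 remainder 1
3603 ÷ 2 = 1801 remainder 1
1801 ÷ 2 = 900 remainder 1
900 ÷ 2 = 450 remainder 0
450 ÷ 2 = 225 remainder 0
225 ÷ 2 = 112 remainder 1
112 ÷ 2 = 56 remainder 0
56 ÷ 2 = 28 remainder 0
28 ÷ 2 = 14 remainder 0
14 ÷ 2 = 7 remainder 0
7 ÷ 2 = 3 remainder 1
3 ÷ 2 = 1 remainder 1
1 ÷ 2 = 0 remainder 1
Reading remainders bottom to top: 1110000100111101



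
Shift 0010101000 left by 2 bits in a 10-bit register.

Original: 0010101000 (decimal 168)
Shift left by 2 positions
Append 2 zeros on the right
Result: 1010100000 (decimal 672)
Equivalent: 168 << 2 = 168 × 2^2 = 672



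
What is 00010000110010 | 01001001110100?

OR: 1 when either bit is 1
  00010000110010
| 01001001110100
----------------
  01011001110110
Decimal: 1074 | 4724 = 5750



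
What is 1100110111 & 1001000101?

AND: 1 only when both bits are 1
  1100110111
& 1001000101
------------
  1000000101
Decimal: 823 & 581 = 517



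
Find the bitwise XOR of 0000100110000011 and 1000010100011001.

XOR: 1 when bits differ
  0000100110000011
^ 1000010100011001
------------------
  1000110010011010
Decimal: 2435 ^ 34073 = 35994



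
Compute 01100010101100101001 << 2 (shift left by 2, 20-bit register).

Original: 01100010101100101001 (decimal 404265)
Shift left by 2 positions
Append 2 zeros on the right and drop the 2 high bits that overflow the 20-bit width
Result: 10001010110010100100 (decimal 568484)
Equivalent: 404265 << 2 = 404265 × 2^2 = 1617060, truncated to 20 bits = 568484



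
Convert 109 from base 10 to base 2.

Using repeated division by 2:
109 ÷ 2 = 54 remainder 1
54 ÷ 2 = 27 remainder 0
27 ÷ 2 = 13 remainder 1
13 ÷ 2 = 6 remainder 1
6 ÷ 2 = 3 remainder 0
3 ÷ 2 = 1 remainder 1
1 ÷ 2 = 0 remainder 1
Reading remainders bottom to top: 1101101



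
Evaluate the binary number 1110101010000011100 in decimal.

Sum of powers of 2 for each 1-bit:
2^2 + 2^3 + 2^4 + 2^10 + 2^12 + 2^14 + 2^16 + 2^17 + 2^18
= 4 + 8 + 16 + 1024 + 4096 + 16384 + 65536 + 131072 + 262144
= 480284



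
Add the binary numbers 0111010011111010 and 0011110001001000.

Add column by column from the right: bit + bit + carry-in; write the sum mod 2, carry 1 when the sum is 2 or 3.
carry:  1111100111110000
        0111010011111010
+       0011110001001000
------------------------
       01011000101000010
(the carry out of the leftmost column, 0, becomes the leading bit)
Decimal check:
  0111010011111010 = 16384 + 8192 + 4096 + 1024 + 128 + 64 + 32 + 16 + 8 + 2 = 29946
  0011110001001000 = 8192 + 4096 + 2048 + 1024 + 64 + 8 = 15432
  29946 + 15432 = 45378, and 01011000101000010 = 32768 + 8192 + 4096 + 256 + 64 + 2 = 45378 ✓



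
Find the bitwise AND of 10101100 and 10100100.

AND: 1 only when both bits are 1
  10101100
& 10100100
----------
  10100100
Decimal: 172 & 164 = 164



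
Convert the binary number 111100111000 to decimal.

Sum of powers of 2 for each 1-bit:
2^3 + 2^4 + 2^5 + 2^8 + 2^9 + 2^10 + 2^11
= 8 + 16 + 32 + 256 + 512 + 1024 + 2048
= 3896



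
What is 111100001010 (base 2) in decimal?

Sum of powers of 2 for each 1-bit:
2^1 + 2^3 + 2^8 + 2^9 + 2^10 + 2^11
= 2 + 8 + 256 + 512 + 1024 + 2048
= 3850



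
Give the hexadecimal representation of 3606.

Using repeated division by 16 (digits 10–15 are A–F):
3606 ÷ 16 = 225 remainder 6
225 ÷ 16 = 14 remainder 1
14 ÷ 16 = 0 remainder 14 (E)
Reading remainders bottom to top: E16



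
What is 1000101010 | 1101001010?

OR: 1 when either bit is 1
  1000101010
| 1101001010
------------
  1101101010
Decimal: 554 | 842 = 874



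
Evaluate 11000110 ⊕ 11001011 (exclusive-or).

XOR: 1 when bits differ
  11000110
^ 11001011
----------
  00001101
Decimal: 198 ^ 203 = 13



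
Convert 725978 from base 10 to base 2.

Using repeated division by 2:
725978 ÷ 2 = 362989 remainder 0
362989 ÷ 2 = 181494 remainder 1
181494 ÷ 2 = 90747 remainder 0
90747 ÷ 2 = 45373 remainder 1
45373 ÷ 2 = 22686 remainder 1
22686 ÷ 2 = 11343 remainder 0
11343 ÷ 2 = 5671 remainder 1
5671 ÷ 2 = 2835 remainder 1
2835 ÷ 2 = 1417 remainder 1
1417 ÷ 2 = 708 remainder 1
708 ÷ 2 = 354 remainder 0
354 ÷ 2 = 177 remainder 0
177 ÷ 2 = 88 remainder 1
88 ÷ 2 = 44 remainder 0
44 ÷ 2 = 22 remainder 0
22 ÷ 2 = 11 remainder 0
11 ÷ 2 = 5 remainder 1
5 ÷ 2 = 2 remainder 1
2 ÷ 2 = 1 remainder 0
1 ÷ 2 = 0 remainder 1
Reading remainders bottom to top: 10110001001111011010



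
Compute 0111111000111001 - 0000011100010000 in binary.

Method 1 - Direct subtraction (column by column from the right: bit − bit − borrow-in; if negative, add 2 and borrow 1 from the next column):
borrow: 0000111000000000
        0111111000111001
-       0000011100010000
------------------------
        0111011100101001

Method 2 - Add two's complement:
Two's complement of 0000011100010000: invert → 1111100011101111, add 1 → 1111100011110000
  0111111000111001
+ 1111100011110000
------------------
 10111011100101001  (end carry out of the top bit = 1)
Discarding the end carry: 0111011100101001
Decimal check:
  0111111000111001 = 16384 + 8192 + 4096 + 2048 + 1024 + 512 + 32 + 16 + 8 + 1 = 32313
  0000011100010000 = 1024 + 512 + 256 + 16 = 1808
  32313 - 1808 = 30505, and 0111011100101001 = 16384 + 8192 + 4096 + 1024 + 512 + 256 + 32 + 8 + 1 = 30505 ✓



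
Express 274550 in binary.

Using repeated division by 2:
274550 ÷ 2 = 137275 remainder 0
137275 ÷ 2 = 68637 remainder 1
68637 ÷ 2 = 34318 remainder 1
34318 ÷ 2 = 17159 remainder 0
17159 ÷ 2 = 8579 remainder 1
8579 ÷ 2 = 4289 remainder 1
4289 ÷ 2 = 2144 remainder 1
2144 ÷ 2 = 1072 remainder 0
1072 ÷ 2 = 536 remainder 0
536 ÷ 2 = 268 remainder 0
268 ÷ 2 = 134 remainder 0
134 ÷ 2 = 67 remainder 0
67 ÷ 2 = 33 remainder 1
33 ÷ 2 = 16 remainder 1
16 ÷ 2 = 8 remainder 0
8 ÷ 2 = 4 remainder 0
4 ÷ 2 = 2 remainder 0
2 ÷ 2 = 1 remainder 0
1 ÷ 2 = 0 remainder 1
Reading remainders bottom to top: 1000011000001110110



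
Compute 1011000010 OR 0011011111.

OR: 1 when either bit is 1
  1011000010
| 0011011111
------------
  1011011111
Decimal: 706 | 223 = 735



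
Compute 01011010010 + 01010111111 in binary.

Add column by column from the right: bit + bit + carry-in; write the sum mod 2, carry 1 when the sum is 2 or 3.
carry:  10111111100
        01011010010
+       01010111111
-------------------
       010110010001
(the carry out of the leftmost column, 0, becomes the leading bit)
Decimal check:
  01011010010 = 512 + 128 + 64 + 16 + 2 = 722
  01010111111 = 512 + 128 + 32 + 16 + 8 + 4 + 2 + 1 = 703
  722 + 703 = 1425, and 010110010001 = 1024 + 256 + 128 + 16 + 1 = 1425 ✓



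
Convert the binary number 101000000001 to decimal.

Sum of powers of 2 for each 1-bit:
2^0 + 2^9 + 2^11
= 1 + 512 + 2048
= 2561



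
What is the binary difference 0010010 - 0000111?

Method 1 - Direct subtraction (column by column from the right: bit − bit − borrow-in; if negative, add 2 and borrow 1 from the next column):
borrow: 0011110
        0010010
-       0000111
---------------
        0001011

Method 2 - Add two's complement:
Two's complement of 0000111: invert → 1111000, add 1 → 1111001
  0010010
+ 1111001
---------
 10001011  (end carry out of the top bit = 1)
Discarding the end carry: 0001011
Decimal check:
  0010010 = 16 + 2 = 18
  0000111 = 4 + 2 + 1 = 7
  18 - 7 = 11, and 0001011 = 8 + 2 + 1 = 11 ✓



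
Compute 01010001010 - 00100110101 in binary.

Method 1 - Direct subtraction (column by column from the right: bit − bit − borrow-in; if negative, add 2 and borrow 1 from the next column):
borrow: 01011101010
        01010001010
-       00100110101
-------------------
        00101010101

Method 2 - Add two's complement:
Two's complement of 00100110101: invert → 11011001010, add 1 → 11011001011
  01010001010
+ 11011001011
-------------
 100101010101  (end carry out of the top bit = 1)
Discarding the end carry: 00101010101
Decimal check:
  01010001010 = 512 + 128 + 8 + 2 = 650
  00100110101 = 256 + 32 + 16 + 4 + 1 = 309
  650 - 309 = 341, and 00101010101 = 256 + 64 + 16 + 4 + 1 = 341 ✓



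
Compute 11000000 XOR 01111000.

XOR: 1 when bits differ
  11000000
^ 01111000
----------
  10111000
Decimal: 192 ^ 120 = 184



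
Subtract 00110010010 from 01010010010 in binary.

Method 1 - Direct subtraction (column by column from the right: bit − bit − borrow-in; if negative, add 2 and borrow 1 from the next column):
borrow: 01000000000
        01010010010
-       00110010010
-------------------
        00100000000

Method 2 - Add two's complement:
Two's complement of 00110010010: invert → 11001101101, add 1 → 11001101110
  01010010010
+ 11001101110
-------------
 100100000000  (end carry out of the top bit = 1)
Discarding the end carry: 00100000000
Decimal check:
  01010010010 = 512 + 128 + 16 + 2 = 658
  00110010010 = 256 + 128 + 16 + 2 = 402
  658 - 402 = 256, and 00100000000 = 256 ✓



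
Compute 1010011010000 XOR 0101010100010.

XOR: 1 when bits differ
  1010011010000
^ 0101010100010
---------------
  1111001110010
Decimal: 5328 ^ 2722 = 7794



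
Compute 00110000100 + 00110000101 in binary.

Add column by column from the right: bit + bit + carry-in; write the sum mod 2, carry 1 when the sum is 2 or 3.
carry:  01100001000
        00110000100
+       00110000101
-------------------
       001100001001
(the carry out of the leftmost column, 0, becomes the leading bit)
Decimal check:
  00110000100 = 256 + 128 + 4 = 388
  00110000101 = 256 + 128 + 4 + 1 = 389
  388 + 389 = 777, and 001100001001 = 512 + 256 + 8 + 1 = 777 ✓



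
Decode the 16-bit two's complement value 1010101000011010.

Binary: 1010101000011010
Sign bit: 1 (negative)
Invert: 0101010111100101
Add 1:  0101010111100110
Magnitude: 0101010111100110 = 16384 + 4096 + 1024 + 256 + 128 + 64 + 32 + 4 + 2 = 21990
Value: -21990



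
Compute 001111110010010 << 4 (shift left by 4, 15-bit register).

Original: 001111110010010 (decimal 8082)
Shift left by 4 positions
Append 4 zeros on the right and drop the 4 high bits that overflow the 15-bit width
Result: 111100100100000 (decimal 31008)
Equivalent: 8082 << 4 = 8082 × 2^4 = 129312, truncated to 15 bits = 31008



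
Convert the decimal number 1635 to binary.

Using repeated division by 2:
1635 ÷ 2 = 817 remainder 1
817 ÷ 2 = 408 remainder 1
408 ÷ 2 = 204 remainder 0
204 ÷ 2 = 102 remainder 0
102 ÷ 2 = 51 remainder 0
51 ÷ 2 = 25 remainder 1
25 ÷ 2 = 12 remainder 1
12 ÷ 2 = 6 remainder 0
6 ÷ 2 = 3 remainder 0
3 ÷ 2 = 1 remainder 1
1 ÷ 2 = 0 remainder 1
Reading remainders bottom to top: 11001100011



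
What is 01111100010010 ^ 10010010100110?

XOR: 1 when bits differ
  01111100010010
^ 10010010100110
----------------
  11101110110100
Decimal: 7954 ^ 9382 = 15284



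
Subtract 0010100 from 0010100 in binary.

Method 1 - Direct subtraction (column by column from the right: bit − bit − borrow-in; if negative, add 2 and borrow 1 from the next column):
borrow: 0000000
        0010100
-       0010100
---------------
        0000000

Method 2 - Add two's complement:
Two's complement of 0010100: invert → 1101011, add 1 → 1101100
  0010100
+ 1101100
---------
 10000000  (end carry out of the top bit = 1)
Discarding the end carry: 0000000
Decimal check:
  0010100 = 16 + 4 = 20
  0010100 = 16 + 4 = 20
  20 - 20 = 0, and 0000000 = 0 ✓



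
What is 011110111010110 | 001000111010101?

OR: 1 when either bit is 1
  011110111010110
| 001000111010101
-----------------
  011110111010111
Decimal: 15830 | 4565 = 15831



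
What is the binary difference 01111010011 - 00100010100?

Method 1 - Direct subtraction (column by column from the right: bit − bit − borrow-in; if negative, add 2 and borrow 1 from the next column):
borrow: 00001111000
        01111010011
-       00100010100
-------------------
        01010111111

Method 2 - Add two's complement:
Two's complement of 00100010100: invert → 11011101011, add 1 → 11011101100
  01111010011
+ 11011101100
-------------
 101010111111  (end carry out of the top bit = 1)
Discarding the end carry: 01010111111
Decimal check:
  01111010011 = 512 + 256 + 128 + 64 + 16 + 2 + 1 = 979
  00100010100 = 256 + 16 + 4 = 276
  979 - 276 = 703, and 01010111111 = 512 + 128 + 32 + 16 + 8 + 4 + 2 + 1 = 703 ✓



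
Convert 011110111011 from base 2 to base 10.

Sum of powers of 2 for each 1-bit:
2^0 + 2^1 + 2^3 + 2^4 + 2^5 + 2^7 + 2^8 + 2^9 + 2^10
= 1 + 2 + 8 + 16 + 32 + 128 + 256 + 512 + 1024
= 1979



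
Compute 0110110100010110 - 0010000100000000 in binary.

Method 1 - Direct subtraction (column by column from the right: bit − bit − borrow-in; if negative, add 2 and borrow 1 from the next column):
borrow: 0000000000000000
        0110110100010110
-       0010000100000000
------------------------
        0100110000010110

Method 2 - Add two's complement:
Two's complement of 0010000100000000: invert → 1101111011111111, add 1 → 1101111100000000
  0110110100010110
+ 1101111100000000
------------------
 10100110000010110  (end carry out of the top bit = 1)
Discarding the end carry: 0100110000010110
Decimal check:
  0110110100010110 = 16384 + 8192 + 2048 + 1024 + 256 + 16 + 4 + 2 = 27926
  0010000100000000 = 8192 + 256 = 8448
  27926 - 8448 = 19478, and 0100110000010110 = 16384 + 2048 + 1024 + 16 + 4 + 2 = 19478 ✓



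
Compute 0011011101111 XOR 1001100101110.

XOR: 1 when bits differ
  0011011101111
^ 1001100101110
---------------
  1010111000001
Decimal: 1775 ^ 4910 = 5569



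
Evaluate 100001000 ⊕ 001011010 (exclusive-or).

XOR: 1 when bits differ
  100001000
^ 001011010
-----------
  101010010
Decimal: 264 ^ 90 = 338



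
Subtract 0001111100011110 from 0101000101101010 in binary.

Method 1 - Direct subtraction (column by column from the right: bit − bit − borrow-in; if negative, add 2 and borrow 1 from the next column):
borrow: 0111110000111000
        0101000101101010
-       0001111100011110
------------------------
        0011001001001100

Method 2 - Add two's complement:
Two's complement of 0001111100011110: invert → 1110000011100001, add 1 → 1110000011100010
  0101000101101010
+ 1110000011100010
------------------
 10011001001001100  (end carry out of the top bit = 1)
Discarding the end carry: 0011001001001100
Decimal check:
  0101000101101010 = 16384 + 4096 + 256 + 64 + 32 + 8 + 2 = 20842
  0001111100011110 = 4096 + 2048 + 1024 + 512 + 256 + 16 + 8 + 4 + 2 = 7966
  20842 - 7966 = 12876, and 0011001001001100 = 8192 + 4096 + 512 + 64 + 8 + 4 = 12876 ✓



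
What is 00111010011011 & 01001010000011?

AND: 1 only when both bits are 1
  00111010011011
& 01001010000011
----------------
  00001010000011
Decimal: 3739 & 4739 = 643



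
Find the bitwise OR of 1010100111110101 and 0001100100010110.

OR: 1 when either bit is 1
  1010100111110101
| 0001100100010110
------------------
  1011100111110111
Decimal: 43509 | 6422 = 47607



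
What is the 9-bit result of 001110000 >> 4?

Original: 001110000 (decimal 112)
Shift right by 4 positions
Drop the 4 low bits; fill with zeros on the left
Result: 000000111 (decimal 7)
Equivalent: 112 >> 4 = 112 ÷ 2^4 = 7



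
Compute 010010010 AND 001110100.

AND: 1 only when both bits are 1
  010010010
& 001110100
-----------
  000010000
Decimal: 146 & 116 = 16



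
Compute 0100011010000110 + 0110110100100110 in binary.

Add column by column from the right: bit + bit + carry-in; write the sum mod 2, carry 1 when the sum is 2 or 3.
carry:  1001100000001100
        0100011010000110
+       0110110100100110
------------------------
       01011001110101100
(the carry out of the leftmost column, 0, becomes the leading bit)
Decimal check:
  0100011010000110 = 16384 + 1024 + 512 + 128 + 4 + 2 = 18054
  0110110100100110 = 16384 + 8192 + 2048 + 1024 + 256 + 32 + 4 + 2 = 27942
  18054 + 27942 = 45996, and 01011001110101100 = 32768 + 8192 + 4096 + 512 + 256 + 128 + 32 + 8 + 4 = 45996 ✓



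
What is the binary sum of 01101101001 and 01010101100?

Add column by column from the right: bit + bit + carry-in; write the sum mod 2, carry 1 when the sum is 2 or 3.
carry:  11111010000
        01101101001
+       01010101100
-------------------
       011000010101
(the carry out of the leftmost column, 0, becomes the leading bit)
Decimal check:
  01101101001 = 512 + 256 + 64 + 32 + 8 + 1 = 873
  01010101100 = 512 + 128 + 32 + 8 + 4 = 684
  873 + 684 = 1557, and 011000010101 = 1024 + 512 + 16 + 4 + 1 = 1557 ✓



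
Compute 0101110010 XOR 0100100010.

XOR: 1 when bits differ
  0101110010
^ 0100100010
------------
  0001010000
Decimal: 370 ^ 290 = 80



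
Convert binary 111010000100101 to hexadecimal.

Group into 4-bit nibbles from right:
  0111 = 7
  0100 = 4
  0010 = 2
  0101 = 5
Result: 7425



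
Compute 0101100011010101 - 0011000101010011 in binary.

Method 1 - Direct subtraction (column by column from the right: bit − bit − borrow-in; if negative, add 2 and borrow 1 from the next column):
borrow: 0100111000000100
        0101100011010101
-       0011000101010011
------------------------
        0010011110000010

Method 2 - Add two's complement:
Two's complement of 0011000101010011: invert → 1100111010101100, add 1 → 1100111010101101
  0101100011010101
+ 1100111010101101
------------------
 10010011110000010  (end carry out of the top bit = 1)
Discarding the end carry: 0010011110000010
Decimal check:
  0101100011010101 = 16384 + 4096 + 2048 + 128 + 64 + 16 + 4 + 1 = 22741
  0011000101010011 = 8192 + 4096 + 256 + 64 + 16 + 2 + 1 = 12627
  22741 - 12627 = 10114, and 0010011110000010 = 8192 + 1024 + 512 + 256 + 128 + 2 = 10114 ✓



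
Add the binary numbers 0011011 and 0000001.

Add column by column from the right: bit + bit + carry-in; write the sum mod 2, carry 1 when the sum is 2 or 3.
carry:  0000110
        0011011
+       0000001
---------------
       00011100
(the carry out of the leftmost column, 0, becomes the leading bit)
Decimal check:
  0011011 = 16 + 8 + 2 + 1 = 27
  0000001 = 1
  27 + 1 = 28, and 00011100 = 16 + 8 + 4 = 28 ✓



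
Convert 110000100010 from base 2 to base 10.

Sum of powers of 2 for each 1-bit:
2^1 + 2^5 + 2^10 + 2^11
= 2 + 32 + 1024 + 2048
= 3106



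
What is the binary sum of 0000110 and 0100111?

Add column by column from the right: bit + bit + carry-in; write the sum mod 2, carry 1 when the sum is 2 or 3.
carry:  0001100
        0000110
+       0100111
---------------
       00101101
(the carry out of the leftmost column, 0, becomes the leading bit)
Decimal check:
  0000110 = 4 + 2 = 6
  0100111 = 32 + 4 + 2 + 1 = 39
  6 + 39 = 45, and 00101101 = 32 + 8 + 4 + 1 = 45 ✓



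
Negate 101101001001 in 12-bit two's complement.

Original (sign bit 1, negative): 101101001001
Step 1 - Invert all bits: 010010110110
Step 2 - Add 1: 010010110111
Verification: 101101001001 + 010010110111 = 1000000000000; discarding the end carry (carry out of the top bit) leaves the 12-bit value 000000000000, as required for x + (-x)



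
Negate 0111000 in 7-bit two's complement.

Original: 0111000
Step 1 - Invert all bits: 1000111
Step 2 - Add 1: 1001000
Verification: 0111000 + 1001000 = 10000000; discarding the end carry (carry out of the top bit) leaves the 7-bit value 0000000, as required for x + (-x)



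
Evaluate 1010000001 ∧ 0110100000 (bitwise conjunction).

AND: 1 only when both bits are 1
  1010000001
& 0110100000
------------
  0010000000
Decimal: 641 & 416 = 128



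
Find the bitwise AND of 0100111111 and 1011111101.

AND: 1 only when both bits are 1
  0100111111
& 1011111101
------------
  0000111101
Decimal: 319 & 765 = 61



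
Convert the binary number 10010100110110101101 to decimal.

Sum of powers of 2 for each 1-bit:
2^0 + 2^2 + 2^3 + 2^5 + 2^7 + 2^8 + 2^10 + 2^11 + 2^14 + 2^16 + 2^19
= 1 + 4 + 8 + 32 + 128 + 256 + 1024 + 2048 + 16384 + 65536 + 524288
= 609709



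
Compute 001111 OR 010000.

OR: 1 when either bit is 1
  001111
| 010000
--------
  011111
Decimal: 15 | 16 = 31



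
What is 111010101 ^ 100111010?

XOR: 1 when bits differ
  111010101
^ 100111010
-----------
  011101111
Decimal: 469 ^ 314 = 239



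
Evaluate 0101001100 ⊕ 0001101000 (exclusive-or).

XOR: 1 when bits differ
  0101001100
^ 0001101000
------------
  0100100100
Decimal: 332 ^ 104 = 292



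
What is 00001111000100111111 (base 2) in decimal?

Sum of powers of 2 for each 1-bit:
2^0 + 2^1 + 2^2 + 2^3 + 2^4 + 2^5 + 2^8 + 2^12 + 2^13 + 2^14 + 2^15
= 1 + 2 + 4 + 8 + 16 + 32 + 256 + 4096 + 8192 + 16384 + 32768
= 61759



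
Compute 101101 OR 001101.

OR: 1 when either bit is 1
  101101
| 001101
--------
  101101
Decimal: 45 | 13 = 45



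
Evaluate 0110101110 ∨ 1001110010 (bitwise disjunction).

OR: 1 when either bit is 1
  0110101110
| 1001110010
------------
  1111111110
Decimal: 430 | 626 = 1022



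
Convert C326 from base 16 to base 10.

Expand by place value (powers of 16):
Digit values: C = 12
C326 = 12 × 16^3 + 3 × 16^2 + 2 × 16^1 + 6 × 16^0
= 12 × 4096 + 3 × 256 + 2 × 16 + 6 × 1
= 49152 + 768 + 32 + 6
= 49958



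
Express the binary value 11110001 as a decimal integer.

Sum of powers of 2 for each 1-bit:
2^0 + 2^4 + 2^5 + 2^6 + 2^7
= 1 + 16 + 32 + 64 + 128
= 241



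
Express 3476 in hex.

Using repeated division by 16 (digits 10–15 are A–F):
3476 ÷ 16 = 217 remainder 4
217 ÷ 16 = 13 remainder 9
13 ÷ 16 = 0 remainder 13 (D)
Reading remainders bottom to top: D94



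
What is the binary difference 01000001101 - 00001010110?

Method 1 - Direct subtraction (column by column from the right: bit − bit − borrow-in; if negative, add 2 and borrow 1 from the next column):
borrow: 01111101100
        01000001101
-       00001010110
-------------------
        00110110111

Method 2 - Add two's complement:
Two's complement of 00001010110: invert → 11110101001, add 1 → 11110101010
  01000001101
+ 11110101010
-------------
 100110110111  (end carry out of the top bit = 1)
Discarding the end carry: 00110110111
Decimal check:
  01000001101 = 512 + 8 + 4 + 1 = 525
  00001010110 = 64 + 16 + 4 + 2 = 86
  525 - 86 = 439, and 00110110111 = 256 + 128 + 32 + 16 + 4 + 2 + 1 = 439 ✓



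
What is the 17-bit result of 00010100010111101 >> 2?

Original: 00010100010111101 (decimal 10429)
Shift right by 2 positions
Drop the 2 low bits; fill with zeros on the left
Result: 00000101000101111 (decimal 2607)
Equivalent: 10429 >> 2 = 10429 ÷ 2^2 = 2607



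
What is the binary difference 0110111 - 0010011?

Method 1 - Direct subtraction (column by column from the right: bit − bit − borrow-in; if negative, add 2 and borrow 1 from the next column):
borrow: 0000000
        0110111
-       0010011
---------------
        0100100

Method 2 - Add two's complement:
Two's complement of 0010011: invert → 1101100, add 1 → 1101101
  0110111
+ 1101101
---------
 10100100  (end carry out of the top bit = 1)
Discarding the end carry: 0100100
Decimal check:
  0110111 = 32 + 16 + 4 + 2 + 1 = 55
  0010011 = 16 + 2 + 1 = 19
  55 - 19 = 36, and 0100100 = 32 + 4 = 36 ✓



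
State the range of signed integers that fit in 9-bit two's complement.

For 9-bit two's complement:
Minimum: -2^8 = -256
Maximum: 2^8 - 1 = 255



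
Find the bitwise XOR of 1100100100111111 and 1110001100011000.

XOR: 1 when bits differ
  1100100100111111
^ 1110001100011000
------------------
  0010101000100111
Decimal: 51519 ^ 58136 = 10791



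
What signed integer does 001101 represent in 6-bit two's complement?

Binary: 001101
Sign bit: 0 (non-negative)
Read directly as an unsigned value:
001101 = 8 + 4 + 1 = 13
Value: 13



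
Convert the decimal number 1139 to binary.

Using repeated division by 2:
1139 ÷ 2 = 569 remainder 1
569 ÷ 2 = 284 remainder 1
284 ÷ 2 = 142 remainder 0
142 ÷ 2 = 71 remainder 0
71 ÷ 2 = 35 remainder 1
35 ÷ 2 = 17 remainder 1
17 ÷ 2 = 8 remainder 1
8 ÷ 2 = 4 remainder 0
4 ÷ 2 = 2 remainder 0
2 ÷ 2 = 1 remainder 0
1 ÷ 2 = 0 remainder 1
Reading remainders bottom to top: 10001110011

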